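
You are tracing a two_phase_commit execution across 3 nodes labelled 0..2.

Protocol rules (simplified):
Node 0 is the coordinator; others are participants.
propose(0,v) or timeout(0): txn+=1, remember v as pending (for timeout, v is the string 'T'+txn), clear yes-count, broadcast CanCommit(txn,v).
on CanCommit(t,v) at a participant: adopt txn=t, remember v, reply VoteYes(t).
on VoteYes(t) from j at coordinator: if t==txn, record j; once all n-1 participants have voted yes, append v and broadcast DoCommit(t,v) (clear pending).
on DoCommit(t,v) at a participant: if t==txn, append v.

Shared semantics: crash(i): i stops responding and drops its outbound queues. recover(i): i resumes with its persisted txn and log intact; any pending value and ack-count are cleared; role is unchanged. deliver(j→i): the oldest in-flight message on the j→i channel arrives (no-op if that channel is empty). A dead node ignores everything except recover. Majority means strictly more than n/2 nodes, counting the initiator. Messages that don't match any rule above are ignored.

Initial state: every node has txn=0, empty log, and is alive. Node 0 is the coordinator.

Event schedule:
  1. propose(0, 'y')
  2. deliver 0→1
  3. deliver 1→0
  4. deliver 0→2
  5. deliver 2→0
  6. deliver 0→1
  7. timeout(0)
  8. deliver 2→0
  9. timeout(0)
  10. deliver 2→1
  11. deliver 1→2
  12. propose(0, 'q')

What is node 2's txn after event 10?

e1 propose(0,'y'): 0[coor,t=1,-]
e2 deliver 0→1: 1[part,t=1,-]
e3 deliver 1→0: ·
e4 deliver 0→2: 2[part,t=1,-]
e5 deliver 2→0: 0[coor,t=1,y]
e6 deliver 0→1: 1[part,t=1,y]
e7 timeout(0): 0[coor,t=2,y]
e8 deliver 2→0: ·
e9 timeout(0): 0[coor,t=3,y]
e10 deliver 2→1: ·

1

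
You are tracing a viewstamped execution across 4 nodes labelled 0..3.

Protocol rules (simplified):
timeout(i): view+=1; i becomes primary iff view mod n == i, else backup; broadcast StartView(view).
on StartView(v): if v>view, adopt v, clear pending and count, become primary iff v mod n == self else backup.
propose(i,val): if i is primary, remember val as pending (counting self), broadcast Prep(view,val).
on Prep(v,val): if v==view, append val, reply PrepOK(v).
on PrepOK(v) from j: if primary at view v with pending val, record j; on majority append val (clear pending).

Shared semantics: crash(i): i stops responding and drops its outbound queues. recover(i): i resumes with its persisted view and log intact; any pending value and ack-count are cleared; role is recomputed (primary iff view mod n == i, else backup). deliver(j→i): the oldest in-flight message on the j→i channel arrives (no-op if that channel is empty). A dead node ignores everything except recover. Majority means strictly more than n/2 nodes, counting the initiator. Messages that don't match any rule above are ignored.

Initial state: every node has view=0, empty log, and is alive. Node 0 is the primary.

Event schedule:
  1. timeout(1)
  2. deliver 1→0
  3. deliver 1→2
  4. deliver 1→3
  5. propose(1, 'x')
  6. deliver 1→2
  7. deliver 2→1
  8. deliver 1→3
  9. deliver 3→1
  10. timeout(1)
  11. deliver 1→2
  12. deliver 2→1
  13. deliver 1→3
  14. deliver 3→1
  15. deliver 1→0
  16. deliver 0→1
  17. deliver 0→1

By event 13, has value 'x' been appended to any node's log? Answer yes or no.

yes

1. timeout(1):  <1:prim v1 ->
2. deliver 1→0:  <0:back v1 ->
3. deliver 1→2:  <2:back v1 ->
4. deliver 1→3:  <3:back v1 ->
5. propose(1,'x'):  nop
6. deliver 1→2:  <2:back v1 x>
7. deliver 2→1:  nop
8. deliver 1→3:  <3:back v1 x>
9. deliver 3→1:  <1:prim v1 x>
10. timeout(1):  <1:back v2 x>
11. deliver 1→2:  <2:prim v2 x>
12. deliver 2→1:  nop
13. deliver 1→3:  <3:back v2 x>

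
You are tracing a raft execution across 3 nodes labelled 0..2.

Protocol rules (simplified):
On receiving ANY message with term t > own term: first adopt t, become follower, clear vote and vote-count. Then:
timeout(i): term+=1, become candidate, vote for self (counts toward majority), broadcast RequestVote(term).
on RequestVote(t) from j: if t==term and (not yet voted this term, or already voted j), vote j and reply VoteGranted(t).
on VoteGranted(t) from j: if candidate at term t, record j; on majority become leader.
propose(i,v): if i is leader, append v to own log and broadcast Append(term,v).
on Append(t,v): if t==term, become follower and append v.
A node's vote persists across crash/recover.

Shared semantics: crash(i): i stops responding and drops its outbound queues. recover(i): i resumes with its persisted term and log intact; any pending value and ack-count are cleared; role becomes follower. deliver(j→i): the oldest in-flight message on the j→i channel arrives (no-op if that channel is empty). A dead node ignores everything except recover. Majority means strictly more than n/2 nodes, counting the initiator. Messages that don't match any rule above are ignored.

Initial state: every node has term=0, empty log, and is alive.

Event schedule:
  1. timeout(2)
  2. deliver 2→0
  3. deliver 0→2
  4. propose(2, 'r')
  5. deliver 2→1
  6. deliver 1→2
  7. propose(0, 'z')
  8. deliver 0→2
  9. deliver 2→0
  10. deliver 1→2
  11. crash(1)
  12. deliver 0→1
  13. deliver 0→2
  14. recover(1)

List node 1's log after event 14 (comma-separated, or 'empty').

empty

e1 timeout(2): 2[cand,t=1,-]
e2 deliver 2→0: 0[foll,t=1,-]
e3 deliver 0→2: 2[lead,t=1,-]
e4 propose(2,'r'): 2[lead,t=1,r]
e5 deliver 2→1: 1[foll,t=1,-]
e6 deliver 1→2: ·
e7 propose(0,'z'): ·
e8 deliver 0→2: ·
e9 deliver 2→0: 0[foll,t=1,r]
e10 deliver 1→2: ·
e11 crash(1): 1[✗foll,t=1,-]
e12 deliver 0→1: ·
e13 deliver 0→2: ·
e14 recover(1): 1[foll,t=1,-]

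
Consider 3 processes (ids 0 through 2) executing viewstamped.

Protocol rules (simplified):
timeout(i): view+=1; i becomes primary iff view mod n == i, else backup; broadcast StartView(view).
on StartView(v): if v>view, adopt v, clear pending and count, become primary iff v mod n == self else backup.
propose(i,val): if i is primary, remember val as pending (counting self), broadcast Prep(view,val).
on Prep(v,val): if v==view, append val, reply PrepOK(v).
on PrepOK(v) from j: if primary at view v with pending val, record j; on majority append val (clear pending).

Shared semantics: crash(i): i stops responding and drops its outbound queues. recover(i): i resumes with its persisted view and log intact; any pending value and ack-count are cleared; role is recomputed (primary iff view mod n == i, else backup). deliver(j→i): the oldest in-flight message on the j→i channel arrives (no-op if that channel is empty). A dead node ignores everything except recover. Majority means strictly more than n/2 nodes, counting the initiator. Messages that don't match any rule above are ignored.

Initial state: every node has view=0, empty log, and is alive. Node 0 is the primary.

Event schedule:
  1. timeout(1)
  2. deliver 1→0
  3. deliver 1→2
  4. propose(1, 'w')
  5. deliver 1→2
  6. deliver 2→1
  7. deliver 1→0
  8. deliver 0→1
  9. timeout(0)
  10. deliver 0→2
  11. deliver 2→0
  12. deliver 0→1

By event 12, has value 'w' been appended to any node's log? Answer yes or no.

yes

e1 timeout(1): 1[prim,v=1,-]
e2 deliver 1→0: 0[back,v=1,-]
e3 deliver 1→2: 2[back,v=1,-]
e4 propose(1,'w'): ·
e5 deliver 1→2: 2[back,v=1,w]
e6 deliver 2→1: 1[prim,v=1,w]
e7 deliver 1→0: 0[back,v=1,w]
e8 deliver 0→1: ·
e9 timeout(0): 0[back,v=2,w]
e10 deliver 0→2: 2[prim,v=2,w]
e11 deliver 2→0: ·
e12 deliver 0→1: 1[back,v=2,w]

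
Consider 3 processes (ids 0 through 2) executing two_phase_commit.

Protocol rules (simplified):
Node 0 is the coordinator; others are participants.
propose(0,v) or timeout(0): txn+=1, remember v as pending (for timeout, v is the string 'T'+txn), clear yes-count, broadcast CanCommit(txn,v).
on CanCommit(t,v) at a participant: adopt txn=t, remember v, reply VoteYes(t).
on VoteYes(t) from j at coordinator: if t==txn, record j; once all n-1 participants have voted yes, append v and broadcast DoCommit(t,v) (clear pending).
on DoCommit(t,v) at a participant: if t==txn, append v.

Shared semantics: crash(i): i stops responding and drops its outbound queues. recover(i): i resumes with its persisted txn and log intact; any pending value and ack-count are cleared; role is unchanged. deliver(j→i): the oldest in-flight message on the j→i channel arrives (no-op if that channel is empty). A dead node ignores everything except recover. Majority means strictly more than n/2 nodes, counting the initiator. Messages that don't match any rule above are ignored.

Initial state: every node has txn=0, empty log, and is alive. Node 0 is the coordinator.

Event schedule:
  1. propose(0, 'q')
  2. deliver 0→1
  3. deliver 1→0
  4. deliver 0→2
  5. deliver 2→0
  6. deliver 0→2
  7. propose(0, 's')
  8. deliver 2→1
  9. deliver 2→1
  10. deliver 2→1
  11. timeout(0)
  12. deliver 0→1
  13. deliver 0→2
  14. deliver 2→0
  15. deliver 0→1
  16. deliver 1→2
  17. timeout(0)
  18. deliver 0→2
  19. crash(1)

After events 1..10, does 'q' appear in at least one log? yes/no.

yes

e1 propose(0,'q'): 0[coor,t=1,-]
e2 deliver 0→1: 1[part,t=1,-]
e3 deliver 1→0: ·
e4 deliver 0→2: 2[part,t=1,-]
e5 deliver 2→0: 0[coor,t=1,q]
e6 deliver 0→2: 2[part,t=1,q]
e7 propose(0,'s'): 0[coor,t=2,q]
e8 deliver 2→1: ·
e9 deliver 2→1: ·
e10 deliver 2→1: ·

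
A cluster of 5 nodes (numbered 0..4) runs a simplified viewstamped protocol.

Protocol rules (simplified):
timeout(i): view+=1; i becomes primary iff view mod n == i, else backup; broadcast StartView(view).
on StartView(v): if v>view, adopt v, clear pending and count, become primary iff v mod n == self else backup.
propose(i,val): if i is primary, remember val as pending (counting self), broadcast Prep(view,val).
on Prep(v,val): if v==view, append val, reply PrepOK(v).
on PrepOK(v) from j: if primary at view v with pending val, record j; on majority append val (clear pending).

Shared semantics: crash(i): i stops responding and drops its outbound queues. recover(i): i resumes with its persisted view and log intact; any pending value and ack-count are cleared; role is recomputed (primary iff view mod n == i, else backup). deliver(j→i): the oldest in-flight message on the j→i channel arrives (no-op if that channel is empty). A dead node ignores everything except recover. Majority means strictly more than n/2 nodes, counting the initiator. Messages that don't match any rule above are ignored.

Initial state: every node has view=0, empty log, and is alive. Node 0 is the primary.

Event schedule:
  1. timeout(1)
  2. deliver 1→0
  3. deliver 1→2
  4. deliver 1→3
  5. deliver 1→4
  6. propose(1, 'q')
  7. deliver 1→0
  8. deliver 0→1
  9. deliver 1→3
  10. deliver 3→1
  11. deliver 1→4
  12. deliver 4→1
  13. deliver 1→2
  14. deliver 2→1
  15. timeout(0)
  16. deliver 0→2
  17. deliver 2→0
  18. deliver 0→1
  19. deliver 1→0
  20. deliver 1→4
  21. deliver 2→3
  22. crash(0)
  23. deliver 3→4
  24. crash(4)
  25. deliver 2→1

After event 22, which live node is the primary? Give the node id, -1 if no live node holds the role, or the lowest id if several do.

1. timeout(1):  <1:prim v1 ->
2. deliver 1→0:  <0:back v1 ->
3. deliver 1→2:  <2:back v1 ->
4. deliver 1→3:  <3:back v1 ->
5. deliver 1→4:  <4:back v1 ->
6. propose(1,'q'):  nop
7. deliver 1→0:  <0:back v1 q>
8. deliver 0→1:  nop
9. deliver 1→3:  <3:back v1 q>
10. deliver 3→1:  <1:prim v1 q>
11. deliver 1→4:  <4:back v1 q>
12. deliver 4→1:  nop
13. deliver 1→2:  <2:back v1 q>
14. deliver 2→1:  nop
15. timeout(0):  <0:back v2 q>
16. deliver 0→2:  <2:prim v2 q>
17. deliver 2→0:  nop
18. deliver 0→1:  <1:back v2 q>
19. deliver 1→0:  nop
20. deliver 1→4:  nop
21. deliver 2→3:  nop
22. crash(0):  <0:✗back v2 q>

2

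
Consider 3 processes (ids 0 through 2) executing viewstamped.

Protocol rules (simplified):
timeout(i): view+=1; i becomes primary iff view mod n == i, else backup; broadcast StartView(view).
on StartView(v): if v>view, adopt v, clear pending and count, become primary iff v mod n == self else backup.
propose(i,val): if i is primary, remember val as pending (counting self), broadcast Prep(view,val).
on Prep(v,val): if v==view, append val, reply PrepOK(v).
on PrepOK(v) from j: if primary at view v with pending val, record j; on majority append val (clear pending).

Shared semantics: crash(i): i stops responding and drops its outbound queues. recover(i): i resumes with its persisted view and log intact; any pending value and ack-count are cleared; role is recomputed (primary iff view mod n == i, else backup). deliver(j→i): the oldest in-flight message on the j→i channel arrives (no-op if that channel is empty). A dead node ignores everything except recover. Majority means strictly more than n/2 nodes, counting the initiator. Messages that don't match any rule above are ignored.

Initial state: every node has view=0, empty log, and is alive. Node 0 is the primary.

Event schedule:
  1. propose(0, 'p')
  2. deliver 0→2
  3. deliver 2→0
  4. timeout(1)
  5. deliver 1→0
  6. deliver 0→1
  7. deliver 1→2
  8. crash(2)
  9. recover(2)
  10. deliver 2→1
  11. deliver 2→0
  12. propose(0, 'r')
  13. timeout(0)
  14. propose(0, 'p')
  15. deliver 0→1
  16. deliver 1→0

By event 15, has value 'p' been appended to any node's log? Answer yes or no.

[1] propose(0,'p') → ∅
[2] deliver 0→2 → N2(back v0 [p])
[3] deliver 2→0 → N0(prim v0 [p])
[4] timeout(1) → N1(prim v1 [-])
[5] deliver 1→0 → N0(back v1 [p])
[6] deliver 0→1 → ∅
[7] deliver 1→2 → N2(back v1 [p])
[8] crash(2) → N2(✗back v1 [p])
[9] recover(2) → N2(back v1 [p])
[10] deliver 2→1 → ∅
[11] deliver 2→0 → ∅
[12] propose(0,'r') → ∅
[13] timeout(0) → N0(back v2 [p])
[14] propose(0,'p') → ∅
[15] deliver 0→1 → N1(back v2 [-])

yes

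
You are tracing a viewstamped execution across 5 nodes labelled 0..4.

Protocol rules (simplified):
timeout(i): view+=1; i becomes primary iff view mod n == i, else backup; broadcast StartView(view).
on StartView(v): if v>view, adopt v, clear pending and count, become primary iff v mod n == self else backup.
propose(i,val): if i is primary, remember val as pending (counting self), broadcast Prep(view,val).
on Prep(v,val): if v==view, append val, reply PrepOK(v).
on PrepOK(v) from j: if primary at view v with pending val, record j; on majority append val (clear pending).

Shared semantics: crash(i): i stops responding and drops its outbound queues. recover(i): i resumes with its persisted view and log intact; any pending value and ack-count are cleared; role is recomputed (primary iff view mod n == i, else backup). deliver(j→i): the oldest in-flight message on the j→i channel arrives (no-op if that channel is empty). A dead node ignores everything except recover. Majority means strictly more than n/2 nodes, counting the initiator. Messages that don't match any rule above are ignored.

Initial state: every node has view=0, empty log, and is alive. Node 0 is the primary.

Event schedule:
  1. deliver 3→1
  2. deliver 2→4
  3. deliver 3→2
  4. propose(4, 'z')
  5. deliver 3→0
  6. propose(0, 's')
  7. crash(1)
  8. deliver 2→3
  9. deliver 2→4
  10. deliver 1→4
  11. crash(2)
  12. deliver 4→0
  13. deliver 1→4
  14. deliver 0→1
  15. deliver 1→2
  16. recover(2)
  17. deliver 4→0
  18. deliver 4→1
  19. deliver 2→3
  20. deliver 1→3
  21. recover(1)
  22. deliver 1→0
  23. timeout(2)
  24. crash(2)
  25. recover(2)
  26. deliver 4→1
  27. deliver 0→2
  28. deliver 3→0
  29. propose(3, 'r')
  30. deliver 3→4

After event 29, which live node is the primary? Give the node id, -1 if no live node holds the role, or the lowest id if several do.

0

after 1 — deliver 3→1: ·
after 2 — deliver 2→4: ·
after 3 — deliver 3→2: ·
after 4 — propose(4,'z'): ·
after 5 — deliver 3→0: ·
after 6 — propose(0,'s'): ·
after 7 — crash(1): n1:✗back/v0/[-]
after 8 — deliver 2→3: ·
after 9 — deliver 2→4: ·
after 10 — deliver 1→4: ·
after 11 — crash(2): n2:✗back/v0/[-]
after 12 — deliver 4→0: ·
after 13 — deliver 1→4: ·
after 14 — deliver 0→1: ·
after 15 — deliver 1→2: ·
after 16 — recover(2): n2:back/v0/[-]
after 17 — deliver 4→0: ·
after 18 — deliver 4→1: ·
after 19 — deliver 2→3: ·
after 20 — deliver 1→3: ·
after 21 — recover(1): n1:back/v0/[-]
after 22 — deliver 1→0: ·
after 23 — timeout(2): n2:back/v1/[-]
after 24 — crash(2): n2:✗back/v1/[-]
after 25 — recover(2): n2:back/v1/[-]
after 26 — deliver 4→1: ·
after 27 — deliver 0→2: ·
after 28 — deliver 3→0: ·
after 29 — propose(3,'r'): ·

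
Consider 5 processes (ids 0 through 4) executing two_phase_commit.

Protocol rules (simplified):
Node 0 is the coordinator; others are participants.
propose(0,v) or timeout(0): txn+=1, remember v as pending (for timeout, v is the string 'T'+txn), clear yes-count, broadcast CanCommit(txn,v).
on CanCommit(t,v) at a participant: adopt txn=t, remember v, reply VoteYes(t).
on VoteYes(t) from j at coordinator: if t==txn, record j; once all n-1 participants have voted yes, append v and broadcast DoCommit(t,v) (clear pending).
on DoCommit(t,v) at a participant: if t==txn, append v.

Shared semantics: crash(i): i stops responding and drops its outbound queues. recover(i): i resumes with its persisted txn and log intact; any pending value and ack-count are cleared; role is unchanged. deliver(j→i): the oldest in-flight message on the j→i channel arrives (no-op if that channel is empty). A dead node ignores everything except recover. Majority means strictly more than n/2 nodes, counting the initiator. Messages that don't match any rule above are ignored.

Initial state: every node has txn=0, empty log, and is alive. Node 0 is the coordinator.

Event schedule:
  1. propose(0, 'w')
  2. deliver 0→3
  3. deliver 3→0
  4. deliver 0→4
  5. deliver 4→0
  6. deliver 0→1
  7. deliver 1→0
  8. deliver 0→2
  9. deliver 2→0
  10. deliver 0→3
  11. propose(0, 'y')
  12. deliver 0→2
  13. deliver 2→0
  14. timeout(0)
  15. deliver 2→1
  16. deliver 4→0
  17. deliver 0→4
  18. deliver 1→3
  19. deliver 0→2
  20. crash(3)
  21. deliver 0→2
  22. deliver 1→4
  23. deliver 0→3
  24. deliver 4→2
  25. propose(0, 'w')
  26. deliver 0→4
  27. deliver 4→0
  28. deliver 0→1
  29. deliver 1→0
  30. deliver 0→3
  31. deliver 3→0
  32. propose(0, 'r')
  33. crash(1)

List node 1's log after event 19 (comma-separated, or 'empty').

step 1 propose(0,'w'): 0={coor,t=1,log=-}
step 2 deliver 0→3: 3={part,t=1,log=-}
step 3 deliver 3→0: —
step 4 deliver 0→4: 4={part,t=1,log=-}
step 5 deliver 4→0: —
step 6 deliver 0→1: 1={part,t=1,log=-}
step 7 deliver 1→0: —
step 8 deliver 0→2: 2={part,t=1,log=-}
step 9 deliver 2→0: 0={coor,t=1,log=w}
step 10 deliver 0→3: 3={part,t=1,log=w}
step 11 propose(0,'y'): 0={coor,t=2,log=w}
step 12 deliver 0→2: 2={part,t=1,log=w}
step 13 deliver 2→0: —
step 14 timeout(0): 0={coor,t=3,log=w}
step 15 deliver 2→1: —
step 16 deliver 4→0: —
step 17 deliver 0→4: 4={part,t=1,log=w}
step 18 deliver 1→3: —
step 19 deliver 0→2: 2={part,t=2,log=w}

empty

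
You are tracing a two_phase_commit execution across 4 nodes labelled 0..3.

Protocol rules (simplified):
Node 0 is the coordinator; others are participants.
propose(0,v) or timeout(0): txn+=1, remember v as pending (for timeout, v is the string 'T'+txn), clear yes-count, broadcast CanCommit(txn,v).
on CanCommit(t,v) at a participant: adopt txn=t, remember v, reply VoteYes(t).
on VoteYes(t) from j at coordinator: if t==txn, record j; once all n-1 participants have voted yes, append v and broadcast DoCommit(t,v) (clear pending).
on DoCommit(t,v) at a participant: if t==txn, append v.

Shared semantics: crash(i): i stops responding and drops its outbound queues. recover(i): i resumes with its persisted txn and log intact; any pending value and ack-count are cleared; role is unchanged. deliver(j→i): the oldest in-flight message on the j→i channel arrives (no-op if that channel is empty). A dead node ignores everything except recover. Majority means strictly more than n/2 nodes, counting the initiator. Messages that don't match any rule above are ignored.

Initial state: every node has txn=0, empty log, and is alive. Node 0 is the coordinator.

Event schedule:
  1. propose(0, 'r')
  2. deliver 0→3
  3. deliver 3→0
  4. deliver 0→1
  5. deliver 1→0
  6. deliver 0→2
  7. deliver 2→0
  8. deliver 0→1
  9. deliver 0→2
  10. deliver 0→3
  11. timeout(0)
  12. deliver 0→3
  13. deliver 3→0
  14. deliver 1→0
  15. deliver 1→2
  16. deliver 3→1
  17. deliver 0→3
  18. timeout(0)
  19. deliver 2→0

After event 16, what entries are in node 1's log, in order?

r

[1] propose(0,'r') → N0(coor t1 [-])
[2] deliver 0→3 → N3(part t1 [-])
[3] deliver 3→0 → ∅
[4] deliver 0→1 → N1(part t1 [-])
[5] deliver 1→0 → ∅
[6] deliver 0→2 → N2(part t1 [-])
[7] deliver 2→0 → N0(coor t1 [r])
[8] deliver 0→1 → N1(part t1 [r])
[9] deliver 0→2 → N2(part t1 [r])
[10] deliver 0→3 → N3(part t1 [r])
[11] timeout(0) → N0(coor t2 [r])
[12] deliver 0→3 → N3(part t2 [r])
[13] deliver 3→0 → ∅
[14] deliver 1→0 → ∅
[15] deliver 1→2 → ∅
[16] deliver 3→1 → ∅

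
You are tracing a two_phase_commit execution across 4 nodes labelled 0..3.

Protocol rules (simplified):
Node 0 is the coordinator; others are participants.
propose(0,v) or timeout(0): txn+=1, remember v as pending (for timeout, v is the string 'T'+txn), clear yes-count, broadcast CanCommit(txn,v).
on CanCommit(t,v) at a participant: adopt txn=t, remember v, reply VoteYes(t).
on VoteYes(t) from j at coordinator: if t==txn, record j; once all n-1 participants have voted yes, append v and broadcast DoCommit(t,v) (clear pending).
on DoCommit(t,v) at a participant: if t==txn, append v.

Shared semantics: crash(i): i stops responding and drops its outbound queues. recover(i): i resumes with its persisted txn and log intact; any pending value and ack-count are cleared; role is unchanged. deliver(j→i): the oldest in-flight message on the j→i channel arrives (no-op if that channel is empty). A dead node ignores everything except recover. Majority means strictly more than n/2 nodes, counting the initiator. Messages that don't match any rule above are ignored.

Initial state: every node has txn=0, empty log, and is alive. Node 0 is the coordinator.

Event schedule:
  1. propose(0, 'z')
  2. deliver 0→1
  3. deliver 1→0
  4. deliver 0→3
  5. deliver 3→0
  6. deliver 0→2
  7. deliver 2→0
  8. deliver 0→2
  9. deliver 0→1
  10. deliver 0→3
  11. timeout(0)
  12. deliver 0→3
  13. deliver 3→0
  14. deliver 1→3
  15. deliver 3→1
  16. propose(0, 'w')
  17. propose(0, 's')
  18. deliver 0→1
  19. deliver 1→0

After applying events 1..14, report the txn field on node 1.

1

1. propose(0,'z'):  <0:coor t1 ->
2. deliver 0→1:  <1:part t1 ->
3. deliver 1→0:  nop
4. deliver 0→3:  <3:part t1 ->
5. deliver 3→0:  nop
6. deliver 0→2:  <2:part t1 ->
7. deliver 2→0:  <0:coor t1 z>
8. deliver 0→2:  <2:part t1 z>
9. deliver 0→1:  <1:part t1 z>
10. deliver 0→3:  <3:part t1 z>
11. timeout(0):  <0:coor t2 z>
12. deliver 0→3:  <3:part t2 z>
13. deliver 3→0:  nop
14. deliver 1→3:  nop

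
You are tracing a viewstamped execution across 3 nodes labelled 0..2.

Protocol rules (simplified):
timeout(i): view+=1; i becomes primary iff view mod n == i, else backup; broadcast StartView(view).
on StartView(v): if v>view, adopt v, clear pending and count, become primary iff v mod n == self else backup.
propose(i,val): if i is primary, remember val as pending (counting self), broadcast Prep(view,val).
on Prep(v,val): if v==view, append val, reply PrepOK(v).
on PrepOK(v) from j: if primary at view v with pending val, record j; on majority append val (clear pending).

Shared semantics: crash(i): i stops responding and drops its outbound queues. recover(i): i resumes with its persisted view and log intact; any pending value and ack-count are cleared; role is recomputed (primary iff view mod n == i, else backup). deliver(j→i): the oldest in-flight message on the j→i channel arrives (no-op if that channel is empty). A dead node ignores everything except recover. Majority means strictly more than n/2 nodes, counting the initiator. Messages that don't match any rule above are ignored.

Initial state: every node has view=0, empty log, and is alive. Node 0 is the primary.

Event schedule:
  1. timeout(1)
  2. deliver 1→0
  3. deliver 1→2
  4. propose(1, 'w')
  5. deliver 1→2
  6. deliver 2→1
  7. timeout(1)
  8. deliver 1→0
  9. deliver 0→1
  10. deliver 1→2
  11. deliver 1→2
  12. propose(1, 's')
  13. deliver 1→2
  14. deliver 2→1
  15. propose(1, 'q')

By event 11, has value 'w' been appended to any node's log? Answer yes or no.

e1 timeout(1): 1[prim,v=1,-]
e2 deliver 1→0: 0[back,v=1,-]
e3 deliver 1→2: 2[back,v=1,-]
e4 propose(1,'w'): ·
e5 deliver 1→2: 2[back,v=1,w]
e6 deliver 2→1: 1[prim,v=1,w]
e7 timeout(1): 1[back,v=2,w]
e8 deliver 1→0: 0[back,v=1,w]
e9 deliver 0→1: ·
e10 deliver 1→2: 2[prim,v=2,w]
e11 deliver 1→2: ·

yes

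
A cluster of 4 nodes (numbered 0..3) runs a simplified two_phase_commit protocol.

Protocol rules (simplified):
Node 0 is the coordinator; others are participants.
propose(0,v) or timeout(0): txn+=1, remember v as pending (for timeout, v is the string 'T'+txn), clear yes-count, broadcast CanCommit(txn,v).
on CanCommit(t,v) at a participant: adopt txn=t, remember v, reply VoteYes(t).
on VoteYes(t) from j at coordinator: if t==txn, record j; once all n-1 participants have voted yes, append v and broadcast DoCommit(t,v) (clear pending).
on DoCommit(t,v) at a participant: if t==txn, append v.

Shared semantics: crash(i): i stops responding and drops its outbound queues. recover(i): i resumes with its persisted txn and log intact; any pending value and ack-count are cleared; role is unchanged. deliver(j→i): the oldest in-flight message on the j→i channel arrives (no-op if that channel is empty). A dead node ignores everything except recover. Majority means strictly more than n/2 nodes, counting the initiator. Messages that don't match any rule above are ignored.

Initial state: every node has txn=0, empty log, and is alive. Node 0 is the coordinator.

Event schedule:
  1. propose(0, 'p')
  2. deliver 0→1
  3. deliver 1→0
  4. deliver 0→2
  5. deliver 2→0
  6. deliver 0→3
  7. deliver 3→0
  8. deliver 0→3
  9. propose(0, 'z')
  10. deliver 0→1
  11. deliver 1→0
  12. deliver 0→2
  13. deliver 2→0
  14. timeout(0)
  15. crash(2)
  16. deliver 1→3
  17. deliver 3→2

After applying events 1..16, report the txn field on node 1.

[1] propose(0,'p') → N0(coor t1 [-])
[2] deliver 0→1 → N1(part t1 [-])
[3] deliver 1→0 → ∅
[4] deliver 0→2 → N2(part t1 [-])
[5] deliver 2→0 → ∅
[6] deliver 0→3 → N3(part t1 [-])
[7] deliver 3→0 → N0(coor t1 [p])
[8] deliver 0→3 → N3(part t1 [p])
[9] propose(0,'z') → N0(coor t2 [p])
[10] deliver 0→1 → N1(part t1 [p])
[11] deliver 1→0 → ∅
[12] deliver 0→2 → N2(part t1 [p])
[13] deliver 2→0 → ∅
[14] timeout(0) → N0(coor t3 [p])
[15] crash(2) → N2(✗part t1 [p])
[16] deliver 1→3 → ∅

1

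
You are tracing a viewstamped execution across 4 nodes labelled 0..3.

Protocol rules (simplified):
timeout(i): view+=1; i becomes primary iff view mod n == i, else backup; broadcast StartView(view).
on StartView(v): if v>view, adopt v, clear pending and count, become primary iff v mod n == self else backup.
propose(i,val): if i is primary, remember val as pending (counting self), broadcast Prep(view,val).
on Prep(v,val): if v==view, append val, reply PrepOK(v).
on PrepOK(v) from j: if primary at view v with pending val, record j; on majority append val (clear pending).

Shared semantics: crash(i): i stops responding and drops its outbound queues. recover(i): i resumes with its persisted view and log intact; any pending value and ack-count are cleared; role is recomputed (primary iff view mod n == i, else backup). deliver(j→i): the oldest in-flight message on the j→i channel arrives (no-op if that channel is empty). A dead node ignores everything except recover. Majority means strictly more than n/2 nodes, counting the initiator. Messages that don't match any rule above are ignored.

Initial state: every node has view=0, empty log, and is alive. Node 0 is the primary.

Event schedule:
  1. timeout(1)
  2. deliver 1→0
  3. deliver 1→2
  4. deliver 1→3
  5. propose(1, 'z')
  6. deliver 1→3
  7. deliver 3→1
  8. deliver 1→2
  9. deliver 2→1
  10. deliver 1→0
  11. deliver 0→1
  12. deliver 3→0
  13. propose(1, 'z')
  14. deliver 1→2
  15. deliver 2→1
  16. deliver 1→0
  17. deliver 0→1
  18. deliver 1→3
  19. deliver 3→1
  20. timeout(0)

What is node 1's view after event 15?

1

e1 timeout(1): 1[prim,v=1,-]
e2 deliver 1→0: 0[back,v=1,-]
e3 deliver 1→2: 2[back,v=1,-]
e4 deliver 1→3: 3[back,v=1,-]
e5 propose(1,'z'): ·
e6 deliver 1→3: 3[back,v=1,z]
e7 deliver 3→1: ·
e8 deliver 1→2: 2[back,v=1,z]
e9 deliver 2→1: 1[prim,v=1,z]
e10 deliver 1→0: 0[back,v=1,z]
e11 deliver 0→1: ·
e12 deliver 3→0: ·
e13 propose(1,'z'): ·
e14 deliver 1→2: 2[back,v=1,z,z]
e15 deliver 2→1: ·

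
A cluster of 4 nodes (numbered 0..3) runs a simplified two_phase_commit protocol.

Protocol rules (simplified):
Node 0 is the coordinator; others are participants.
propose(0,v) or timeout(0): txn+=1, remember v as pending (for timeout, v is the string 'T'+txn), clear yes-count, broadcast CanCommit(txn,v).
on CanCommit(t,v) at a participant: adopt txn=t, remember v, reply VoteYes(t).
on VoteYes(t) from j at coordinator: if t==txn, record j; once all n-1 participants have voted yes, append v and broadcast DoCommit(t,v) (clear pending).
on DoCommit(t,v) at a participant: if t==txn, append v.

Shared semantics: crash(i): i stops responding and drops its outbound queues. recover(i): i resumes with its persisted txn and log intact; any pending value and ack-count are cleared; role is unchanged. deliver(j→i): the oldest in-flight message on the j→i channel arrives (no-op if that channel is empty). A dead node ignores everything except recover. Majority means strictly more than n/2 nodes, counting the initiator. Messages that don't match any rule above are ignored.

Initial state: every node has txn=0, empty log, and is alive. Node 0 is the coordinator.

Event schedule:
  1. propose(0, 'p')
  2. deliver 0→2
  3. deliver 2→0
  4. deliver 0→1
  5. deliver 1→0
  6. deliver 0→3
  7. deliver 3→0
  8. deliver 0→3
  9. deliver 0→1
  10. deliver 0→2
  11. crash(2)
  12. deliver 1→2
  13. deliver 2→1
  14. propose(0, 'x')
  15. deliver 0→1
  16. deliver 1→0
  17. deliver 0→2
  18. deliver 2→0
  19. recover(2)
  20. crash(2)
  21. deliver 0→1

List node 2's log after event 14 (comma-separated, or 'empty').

p

e1 propose(0,'p'): 0[coor,t=1,-]
e2 deliver 0→2: 2[part,t=1,-]
e3 deliver 2→0: ·
e4 deliver 0→1: 1[part,t=1,-]
e5 deliver 1→0: ·
e6 deliver 0→3: 3[part,t=1,-]
e7 deliver 3→0: 0[coor,t=1,p]
e8 deliver 0→3: 3[part,t=1,p]
e9 deliver 0→1: 1[part,t=1,p]
e10 deliver 0→2: 2[part,t=1,p]
e11 crash(2): 2[✗part,t=1,p]
e12 deliver 1→2: ·
e13 deliver 2→1: ·
e14 propose(0,'x'): 0[coor,t=2,p]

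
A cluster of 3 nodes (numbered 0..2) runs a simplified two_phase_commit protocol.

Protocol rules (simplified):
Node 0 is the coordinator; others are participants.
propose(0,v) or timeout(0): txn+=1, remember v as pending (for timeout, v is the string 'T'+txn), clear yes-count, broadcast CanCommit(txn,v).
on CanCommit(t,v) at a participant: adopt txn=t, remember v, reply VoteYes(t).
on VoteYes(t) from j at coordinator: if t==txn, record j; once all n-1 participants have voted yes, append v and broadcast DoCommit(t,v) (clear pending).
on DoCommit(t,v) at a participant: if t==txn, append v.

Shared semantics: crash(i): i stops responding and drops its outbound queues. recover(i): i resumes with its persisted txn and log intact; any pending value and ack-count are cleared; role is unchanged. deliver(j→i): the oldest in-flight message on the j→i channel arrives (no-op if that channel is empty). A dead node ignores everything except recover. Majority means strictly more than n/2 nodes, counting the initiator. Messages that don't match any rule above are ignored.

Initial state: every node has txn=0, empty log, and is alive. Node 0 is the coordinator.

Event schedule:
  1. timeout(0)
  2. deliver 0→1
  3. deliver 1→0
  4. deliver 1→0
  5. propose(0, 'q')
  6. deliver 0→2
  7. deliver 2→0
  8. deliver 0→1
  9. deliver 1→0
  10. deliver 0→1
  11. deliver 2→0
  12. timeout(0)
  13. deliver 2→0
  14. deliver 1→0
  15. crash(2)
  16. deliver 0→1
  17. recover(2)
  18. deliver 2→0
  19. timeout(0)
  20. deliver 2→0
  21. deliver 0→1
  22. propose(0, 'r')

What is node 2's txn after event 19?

1

e1 timeout(0): 0[coor,t=1,-]
e2 deliver 0→1: 1[part,t=1,-]
e3 deliver 1→0: ·
e4 deliver 1→0: ·
e5 propose(0,'q'): 0[coor,t=2,-]
e6 deliver 0→2: 2[part,t=1,-]
e7 deliver 2→0: ·
e8 deliver 0→1: 1[part,t=2,-]
e9 deliver 1→0: ·
e10 deliver 0→1: ·
e11 deliver 2→0: ·
e12 timeout(0): 0[coor,t=3,-]
e13 deliver 2→0: ·
e14 deliver 1→0: ·
e15 crash(2): 2[✗part,t=1,-]
e16 deliver 0→1: 1[part,t=3,-]
e17 recover(2): 2[part,t=1,-]
e18 deliver 2→0: ·
e19 timeout(0): 0[coor,t=4,-]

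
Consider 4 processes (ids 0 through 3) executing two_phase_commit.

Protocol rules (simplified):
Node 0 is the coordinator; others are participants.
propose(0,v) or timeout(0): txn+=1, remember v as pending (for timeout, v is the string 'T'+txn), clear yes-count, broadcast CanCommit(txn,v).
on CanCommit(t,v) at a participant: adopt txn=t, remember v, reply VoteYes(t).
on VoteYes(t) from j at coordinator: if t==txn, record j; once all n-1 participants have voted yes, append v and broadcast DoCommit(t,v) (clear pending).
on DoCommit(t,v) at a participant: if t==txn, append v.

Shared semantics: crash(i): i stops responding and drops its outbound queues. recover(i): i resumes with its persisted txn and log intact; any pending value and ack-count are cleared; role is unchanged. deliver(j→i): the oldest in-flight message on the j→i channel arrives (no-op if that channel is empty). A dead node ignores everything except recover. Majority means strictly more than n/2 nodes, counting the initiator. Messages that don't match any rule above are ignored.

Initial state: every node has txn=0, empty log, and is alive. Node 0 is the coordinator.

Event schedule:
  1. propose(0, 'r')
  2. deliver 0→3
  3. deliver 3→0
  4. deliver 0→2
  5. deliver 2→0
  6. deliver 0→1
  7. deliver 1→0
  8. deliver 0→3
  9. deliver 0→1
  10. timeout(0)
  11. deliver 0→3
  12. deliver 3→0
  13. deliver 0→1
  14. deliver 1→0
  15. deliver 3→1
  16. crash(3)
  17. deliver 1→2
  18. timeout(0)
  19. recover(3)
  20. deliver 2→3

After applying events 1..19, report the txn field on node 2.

1

e1 propose(0,'r'): 0[coor,t=1,-]
e2 deliver 0→3: 3[part,t=1,-]
e3 deliver 3→0: ·
e4 deliver 0→2: 2[part,t=1,-]
e5 deliver 2→0: ·
e6 deliver 0→1: 1[part,t=1,-]
e7 deliver 1→0: 0[coor,t=1,r]
e8 deliver 0→3: 3[part,t=1,r]
e9 deliver 0→1: 1[part,t=1,r]
e10 timeout(0): 0[coor,t=2,r]
e11 deliver 0→3: 3[part,t=2,r]
e12 deliver 3→0: ·
e13 deliver 0→1: 1[part,t=2,r]
e14 deliver 1→0: ·
e15 deliver 3→1: ·
e16 crash(3): 3[✗part,t=2,r]
e17 deliver 1→2: ·
e18 timeout(0): 0[coor,t=3,r]
e19 recover(3): 3[part,t=2,r]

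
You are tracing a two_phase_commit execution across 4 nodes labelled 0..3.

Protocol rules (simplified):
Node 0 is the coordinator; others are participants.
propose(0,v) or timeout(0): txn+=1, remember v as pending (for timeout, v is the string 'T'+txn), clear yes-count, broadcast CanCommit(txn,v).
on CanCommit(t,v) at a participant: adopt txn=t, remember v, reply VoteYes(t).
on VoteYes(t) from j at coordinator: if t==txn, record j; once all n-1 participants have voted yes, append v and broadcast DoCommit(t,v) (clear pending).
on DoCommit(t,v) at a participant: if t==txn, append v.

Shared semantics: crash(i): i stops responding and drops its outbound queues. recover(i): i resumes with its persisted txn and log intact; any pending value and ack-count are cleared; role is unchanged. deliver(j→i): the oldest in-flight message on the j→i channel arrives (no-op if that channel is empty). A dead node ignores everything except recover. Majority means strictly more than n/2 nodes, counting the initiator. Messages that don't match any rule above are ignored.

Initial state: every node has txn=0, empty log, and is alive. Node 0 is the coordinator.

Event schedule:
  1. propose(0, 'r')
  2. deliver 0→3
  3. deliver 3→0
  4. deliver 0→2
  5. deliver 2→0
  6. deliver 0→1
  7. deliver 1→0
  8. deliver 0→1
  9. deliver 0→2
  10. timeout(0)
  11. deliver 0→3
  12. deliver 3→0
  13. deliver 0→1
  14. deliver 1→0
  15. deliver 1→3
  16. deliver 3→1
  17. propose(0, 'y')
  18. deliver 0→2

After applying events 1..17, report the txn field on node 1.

after 1 — propose(0,'r'): n0:coor/t1/[-]
after 2 — deliver 0→3: n3:part/t1/[-]
after 3 — deliver 3→0: ·
after 4 — deliver 0→2: n2:part/t1/[-]
after 5 — deliver 2→0: ·
after 6 — deliver 0→1: n1:part/t1/[-]
after 7 — deliver 1→0: n0:coor/t1/[r]
after 8 — deliver 0→1: n1:part/t1/[r]
after 9 — deliver 0→2: n2:part/t1/[r]
after 10 — timeout(0): n0:coor/t2/[r]
after 11 — deliver 0→3: n3:part/t1/[r]
after 12 — deliver 3→0: ·
after 13 — deliver 0→1: n1:part/t2/[r]
after 14 — deliver 1→0: ·
after 15 — deliver 1→3: ·
after 16 — deliver 3→1: ·
after 17 — propose(0,'y'): n0:coor/t3/[r]

2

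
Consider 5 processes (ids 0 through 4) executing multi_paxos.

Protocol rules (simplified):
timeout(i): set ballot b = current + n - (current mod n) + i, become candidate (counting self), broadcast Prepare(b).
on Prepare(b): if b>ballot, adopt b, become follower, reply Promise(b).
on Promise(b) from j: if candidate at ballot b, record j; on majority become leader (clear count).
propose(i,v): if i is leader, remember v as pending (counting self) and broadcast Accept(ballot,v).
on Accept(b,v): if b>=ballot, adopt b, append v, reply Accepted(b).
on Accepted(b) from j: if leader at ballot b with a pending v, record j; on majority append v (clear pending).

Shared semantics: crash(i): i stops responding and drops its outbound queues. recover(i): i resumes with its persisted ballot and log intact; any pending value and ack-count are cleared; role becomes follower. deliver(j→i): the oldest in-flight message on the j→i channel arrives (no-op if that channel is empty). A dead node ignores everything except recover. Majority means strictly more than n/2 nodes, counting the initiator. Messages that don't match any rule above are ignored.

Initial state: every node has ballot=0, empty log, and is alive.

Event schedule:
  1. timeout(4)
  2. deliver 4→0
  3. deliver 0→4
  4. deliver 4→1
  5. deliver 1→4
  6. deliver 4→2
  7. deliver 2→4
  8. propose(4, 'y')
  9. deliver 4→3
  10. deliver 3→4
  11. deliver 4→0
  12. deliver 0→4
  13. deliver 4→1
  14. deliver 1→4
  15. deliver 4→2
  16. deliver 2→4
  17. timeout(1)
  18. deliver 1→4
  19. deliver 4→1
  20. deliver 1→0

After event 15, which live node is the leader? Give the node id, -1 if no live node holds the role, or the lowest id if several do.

[1] timeout(4) → N4(cand b9 [-])
[2] deliver 4→0 → N0(foll b9 [-])
[3] deliver 0→4 → ∅
[4] deliver 4→1 → N1(foll b9 [-])
[5] deliver 1→4 → N4(lead b9 [-])
[6] deliver 4→2 → N2(foll b9 [-])
[7] deliver 2→4 → ∅
[8] propose(4,'y') → ∅
[9] deliver 4→3 → N3(foll b9 [-])
[10] deliver 3→4 → ∅
[11] deliver 4→0 → N0(foll b9 [y])
[12] deliver 0→4 → ∅
[13] deliver 4→1 → N1(foll b9 [y])
[14] deliver 1→4 → N4(lead b9 [y])
[15] deliver 4→2 → N2(foll b9 [y])

4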